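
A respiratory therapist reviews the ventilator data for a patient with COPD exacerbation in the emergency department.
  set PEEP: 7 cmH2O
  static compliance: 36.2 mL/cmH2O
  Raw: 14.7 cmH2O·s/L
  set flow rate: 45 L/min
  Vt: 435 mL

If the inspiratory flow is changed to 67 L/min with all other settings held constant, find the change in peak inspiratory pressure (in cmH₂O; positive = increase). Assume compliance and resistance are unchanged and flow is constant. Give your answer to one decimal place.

Flow: 45 L/min ÷ 60 = 0.75 L/s.
New flow: 67 L/min ÷ 60 = 1.1167 L/s.
PIP = Vt/C + R·V̇ + PEEP (constant-flow equation of motion).
Only the resistive term changes: ΔPIP = R × ΔV̇ = 14.7 × (1.1167 − 0.75) = 14.7 × 0.3667 = 5.39 cmH2O.

5.4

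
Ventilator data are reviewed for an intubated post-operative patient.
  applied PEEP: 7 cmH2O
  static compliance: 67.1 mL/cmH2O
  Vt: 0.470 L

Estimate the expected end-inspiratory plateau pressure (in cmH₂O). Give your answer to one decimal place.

Pplat = PEEP + Vt / Cstat = 7 + 470 / 67.1 = 7 + 7.004 = 14.004 cmH2O.

14.0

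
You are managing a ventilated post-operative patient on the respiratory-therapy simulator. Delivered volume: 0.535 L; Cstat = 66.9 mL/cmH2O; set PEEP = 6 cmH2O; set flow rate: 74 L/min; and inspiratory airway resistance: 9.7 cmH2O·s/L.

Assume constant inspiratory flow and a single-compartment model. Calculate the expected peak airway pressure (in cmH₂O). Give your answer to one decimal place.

26.0

Flow: 74 L/min ÷ 60 = 1.2333 L/s.
Equation of motion (constant flow): PIP = Vt/C + R·V̇ + PEEP.
PIP = 535/66.9 + 9.7×1.2333 + 6 = 7.997 + 11.963 + 6 = 25.96 cmH2O.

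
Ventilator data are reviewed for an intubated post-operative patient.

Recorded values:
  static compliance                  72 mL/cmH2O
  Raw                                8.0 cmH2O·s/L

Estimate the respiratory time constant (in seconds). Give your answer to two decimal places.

0.58

τ = R × C = 8.0 × 72 mL/cmH2O = 8.0 × 0.072 L/cmH2O = 0.576 s.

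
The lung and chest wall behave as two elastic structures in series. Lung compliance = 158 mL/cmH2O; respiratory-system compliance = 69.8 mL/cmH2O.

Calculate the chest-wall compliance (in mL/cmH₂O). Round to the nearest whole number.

1/Ccw = 1/Crs − 1/CL.
1/Ccw = 1/69.8 − 1/158 = 0.007998.
Ccw = 125.03 mL/cmH2O.

125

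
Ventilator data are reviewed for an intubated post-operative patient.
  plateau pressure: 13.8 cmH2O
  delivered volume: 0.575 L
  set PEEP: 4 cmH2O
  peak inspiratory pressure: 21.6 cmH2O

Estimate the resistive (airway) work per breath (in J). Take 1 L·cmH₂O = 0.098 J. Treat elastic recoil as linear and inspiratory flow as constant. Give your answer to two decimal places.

With constant inspiratory flow the resistive pressure is constant at PIP − Pplat = 21.6 − 13.8 = 7.8 cmH2O, so resistive work = 7.8 × 0.575 = 4.485 L·cmH2O.
× 0.098 J/(L·cmH2O) → 0.4395 J.

0.44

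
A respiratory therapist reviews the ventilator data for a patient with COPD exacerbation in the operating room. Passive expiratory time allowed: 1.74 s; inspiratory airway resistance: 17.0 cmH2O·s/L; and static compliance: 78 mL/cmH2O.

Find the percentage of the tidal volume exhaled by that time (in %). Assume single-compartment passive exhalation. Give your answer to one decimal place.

73.1

τ = R × C = 17.0 × 78 mL/cmH2O = 17.0 × 0.078 L/cmH2O = 1.326 s.
Passive exhalation: V(t)/V₀ = e^(−t/τ) = e^(−1.74/1.326) = 0.2692.
Fraction exhaled = 1 − 0.2692 = 0.7308 → 73.08%.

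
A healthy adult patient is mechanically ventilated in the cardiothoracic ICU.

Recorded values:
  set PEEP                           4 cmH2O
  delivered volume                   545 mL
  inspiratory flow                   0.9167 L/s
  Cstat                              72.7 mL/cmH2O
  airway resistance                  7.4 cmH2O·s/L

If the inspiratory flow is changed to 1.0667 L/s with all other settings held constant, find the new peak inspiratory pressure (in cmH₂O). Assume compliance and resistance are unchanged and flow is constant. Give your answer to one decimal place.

PIP = Vt/C + R·V̇ + PEEP (constant-flow equation of motion).
Only the resistive term changes: ΔPIP = R × ΔV̇ = 7.4 × (1.0667 − 0.9167) = 7.4 × 0.15 = 1.11 cmH2O.
Original PIP = 545/72.7 + 7.4×0.9167 + 4 = 18.28 cmH2O; new PIP = 18.28 + (1.11) = 19.39 cmH2O.

19.4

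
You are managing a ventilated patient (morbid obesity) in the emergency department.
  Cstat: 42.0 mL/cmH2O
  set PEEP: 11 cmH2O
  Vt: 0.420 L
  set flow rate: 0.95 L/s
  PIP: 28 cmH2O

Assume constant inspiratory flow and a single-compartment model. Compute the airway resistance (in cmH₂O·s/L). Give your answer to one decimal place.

7.4

Equation of motion (constant flow): PIP = Vt/C + R·V̇ + PEEP.
R·V̇ = PIP − Vt/C − PEEP = 28 − 420/42.0 − 11 = 28 − 10.0 − 11 = 7.0 cmH2O.
R = 7.0 / 0.95 = 7.368 cmH2O·s/L.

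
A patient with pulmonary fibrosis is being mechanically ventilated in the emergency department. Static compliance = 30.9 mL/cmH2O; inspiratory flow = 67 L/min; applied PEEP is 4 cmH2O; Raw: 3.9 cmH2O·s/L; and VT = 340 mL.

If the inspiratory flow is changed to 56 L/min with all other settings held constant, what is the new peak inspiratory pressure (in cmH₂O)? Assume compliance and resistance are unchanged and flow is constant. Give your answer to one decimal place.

18.6

Flow: 67 L/min ÷ 60 = 1.1167 L/s.
New flow: 56 L/min ÷ 60 = 0.9333 L/s.
PIP = Vt/C + R·V̇ + PEEP (constant-flow equation of motion).
Only the resistive term changes: ΔPIP = R × ΔV̇ = 3.9 × (0.9333 − 1.1167) = 3.9 × -0.1834 = -0.7153 cmH2O.
Original PIP = 340/30.9 + 3.9×1.1167 + 4 = 19.358 cmH2O; new PIP = 19.358 + (-0.7153) = 18.643 cmH2O.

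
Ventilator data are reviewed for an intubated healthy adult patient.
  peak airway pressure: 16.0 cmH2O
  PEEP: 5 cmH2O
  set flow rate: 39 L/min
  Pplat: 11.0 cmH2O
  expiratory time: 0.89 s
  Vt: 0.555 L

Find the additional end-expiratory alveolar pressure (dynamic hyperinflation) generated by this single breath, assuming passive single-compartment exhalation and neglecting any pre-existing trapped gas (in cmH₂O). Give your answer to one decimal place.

1.7

Flow: 39 L/min ÷ 60 = 0.65 L/s.
R = (PIP − Pplat)/V̇ = (16.0 − 11.0) / 0.65 = 5.0/0.65 = 7.692 cmH2O·s/L.
C = Vt/(Pplat − PEEP) = 555.0 / (11.0 − 5) = 555.0/6.0 = 92.5 mL/cmH2O.
τ = R × C = 7.692 × 0.0925 L/cmH2O = 0.7115 s.
Fraction remaining = e^(−Te/τ) = e^(−0.89/0.7115) = 0.2863; trapped volume = 555.0 × 0.2863 = 158.9 mL.
Additional alveolar pressure from trapping ≈ V_trapped / C = 158.9 / 92.5 = 1.718 cmH2O.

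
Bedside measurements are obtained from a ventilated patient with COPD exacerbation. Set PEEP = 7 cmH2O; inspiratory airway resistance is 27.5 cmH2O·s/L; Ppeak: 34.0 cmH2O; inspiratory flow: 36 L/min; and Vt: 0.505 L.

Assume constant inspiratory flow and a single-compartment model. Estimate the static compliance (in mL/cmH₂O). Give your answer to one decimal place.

Flow: 36 L/min ÷ 60 = 0.6 L/s.
Equation of motion (constant flow): PIP = Vt/C + R·V̇ + PEEP.
Vt/C = PIP − R·V̇ − PEEP = 34.0 − 27.5×0.6 − 7 = 34.0 − 16.5 − 7 = 10.5 cmH2O.
C = Vt / 10.5 = 505 / 10.5 = 48.095 mL/cmH2O.

48.1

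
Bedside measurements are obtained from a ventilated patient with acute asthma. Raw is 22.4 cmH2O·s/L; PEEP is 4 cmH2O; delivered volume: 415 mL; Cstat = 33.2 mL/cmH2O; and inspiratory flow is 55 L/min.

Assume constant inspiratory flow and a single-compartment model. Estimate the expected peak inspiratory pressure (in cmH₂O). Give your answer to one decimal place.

Flow: 55 L/min ÷ 60 = 0.9167 L/s.
Equation of motion (constant flow): PIP = Vt/C + R·V̇ + PEEP.
PIP = 415/33.2 + 22.4×0.9167 + 4 = 12.5 + 20.534 + 4 = 37.034 cmH2O.

37.0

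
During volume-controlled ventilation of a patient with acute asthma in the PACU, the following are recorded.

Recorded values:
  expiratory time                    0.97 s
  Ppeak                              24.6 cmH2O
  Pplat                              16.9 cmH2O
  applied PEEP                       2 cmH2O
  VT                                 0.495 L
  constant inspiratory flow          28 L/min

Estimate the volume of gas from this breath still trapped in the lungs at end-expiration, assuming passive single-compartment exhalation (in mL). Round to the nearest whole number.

Flow: 28 L/min ÷ 60 = 0.4667 L/s.
R = (PIP − Pplat)/V̇ = (24.6 − 16.9) / 0.4667 = 7.7/0.4667 = 16.499 cmH2O·s/L.
C = Vt/(Pplat − PEEP) = 495.0 / (16.9 − 2) = 495.0/14.9 = 33.221 mL/cmH2O.
τ = R × C = 16.499 × 0.03322 L/cmH2O = 0.5481 s.
Fraction remaining = e^(−Te/τ) = e^(−0.97/0.5481) = 0.1704.
Trapped volume = 495.0 × 0.1704 = 84.348 mL.

84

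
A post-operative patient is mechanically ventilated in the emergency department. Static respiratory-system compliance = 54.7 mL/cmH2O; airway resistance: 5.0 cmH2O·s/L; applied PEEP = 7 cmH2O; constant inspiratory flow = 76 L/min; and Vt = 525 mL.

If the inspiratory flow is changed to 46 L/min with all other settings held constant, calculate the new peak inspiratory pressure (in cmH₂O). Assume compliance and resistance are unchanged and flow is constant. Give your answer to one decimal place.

Flow: 76 L/min ÷ 60 = 1.2667 L/s.
New flow: 46 L/min ÷ 60 = 0.7667 L/s.
PIP = Vt/C + R·V̇ + PEEP (constant-flow equation of motion).
Only the resistive term changes: ΔPIP = R × ΔV̇ = 5.0 × (0.7667 − 1.2667) = 5.0 × -0.5 = -2.5 cmH2O.
Original PIP = 525/54.7 + 5.0×1.2667 + 7 = 22.931 cmH2O; new PIP = 22.931 + (-2.5) = 20.431 cmH2O.

20.4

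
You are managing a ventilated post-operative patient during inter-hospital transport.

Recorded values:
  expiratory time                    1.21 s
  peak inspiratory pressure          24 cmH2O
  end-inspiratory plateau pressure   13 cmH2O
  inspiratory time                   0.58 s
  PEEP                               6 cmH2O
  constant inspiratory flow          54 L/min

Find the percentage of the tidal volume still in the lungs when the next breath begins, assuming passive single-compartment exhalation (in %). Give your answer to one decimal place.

26.5

Flow: 54 L/min ÷ 60 = 0.9 L/s.
Vt = flow × Ti = 0.9 L/s × 0.58 s × 1000 mL/L = 522.0 mL.
R = (PIP − Pplat)/V̇ = (24 − 13) / 0.9 = 11.0/0.9 = 12.222 cmH2O·s/L.
C = Vt/(Pplat − PEEP) = 522.0 / (13 − 6) = 522.0/7.0 = 74.571 mL/cmH2O.
τ = R × C = 12.222 × 0.07457 L/cmH2O = 0.9114 s.
Fraction remaining at end-expiration = e^(−Te/τ) = e^(−1.21/0.9114) = 0.2651 → 26.51%.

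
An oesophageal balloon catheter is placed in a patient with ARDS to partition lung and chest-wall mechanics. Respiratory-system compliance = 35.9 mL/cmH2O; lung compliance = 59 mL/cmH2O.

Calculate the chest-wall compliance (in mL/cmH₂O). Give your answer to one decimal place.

1/Ccw = 1/Crs − 1/CL.
1/Ccw = 1/35.9 − 1/59 = 0.01091.
Ccw = 91.659 mL/cmH2O.

91.7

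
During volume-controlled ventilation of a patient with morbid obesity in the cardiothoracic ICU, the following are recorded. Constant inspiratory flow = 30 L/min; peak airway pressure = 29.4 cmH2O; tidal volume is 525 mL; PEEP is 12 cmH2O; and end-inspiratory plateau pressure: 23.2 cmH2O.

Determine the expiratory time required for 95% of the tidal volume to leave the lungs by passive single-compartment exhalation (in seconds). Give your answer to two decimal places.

Flow: 30 L/min ÷ 60 = 0.5 L/s.
R = (PIP − Pplat)/V̇ = (29.4 − 23.2) / 0.5 = 6.2/0.5 = 12.4 cmH2O·s/L.
C = Vt/(Pplat − PEEP) = 525.0 / (23.2 − 12) = 525.0/11.2 = 46.875 mL/cmH2O.
τ = R × C = 12.4 × 0.04688 L/cmH2O = 0.5813 s.
t = −τ·ln(1 − 0.95) = −0.5813·ln(0.05) = 1.741 s.

1.74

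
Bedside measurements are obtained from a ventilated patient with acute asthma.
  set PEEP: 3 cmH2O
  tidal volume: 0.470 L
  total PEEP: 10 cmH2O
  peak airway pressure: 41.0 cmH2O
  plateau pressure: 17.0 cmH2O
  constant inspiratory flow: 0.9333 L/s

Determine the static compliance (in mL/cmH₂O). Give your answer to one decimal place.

67.1

End-expiratory occlusion gives total PEEP = 10 cmH2O (intrinsic PEEP = 10 − 3 = 7). Use total PEEP for the elastic gradient.
Cstat = Vt / (Pplat − PEEPtotal) = 470 / (17.0 − 10) = 470 / 7.0 = 67.143 mL/cmH2O.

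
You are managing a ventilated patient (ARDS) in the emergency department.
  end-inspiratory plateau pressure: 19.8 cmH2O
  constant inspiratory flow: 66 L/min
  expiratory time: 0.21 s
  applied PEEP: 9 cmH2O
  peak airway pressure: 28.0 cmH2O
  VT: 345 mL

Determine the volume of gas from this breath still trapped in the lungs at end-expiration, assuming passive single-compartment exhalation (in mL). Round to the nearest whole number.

Flow: 66 L/min ÷ 60 = 1.1 L/s.
R = (PIP − Pplat)/V̇ = (28.0 − 19.8) / 1.1 = 8.2/1.1 = 7.455 cmH2O·s/L.
C = Vt/(Pplat − PEEP) = 345.0 / (19.8 − 9) = 345.0/10.8 = 31.944 mL/cmH2O.
τ = R × C = 7.455 × 0.03194 L/cmH2O = 0.2381 s.
Fraction remaining = e^(−Te/τ) = e^(−0.21/0.2381) = 0.414.
Trapped volume = 345.0 × 0.414 = 142.83 mL.

143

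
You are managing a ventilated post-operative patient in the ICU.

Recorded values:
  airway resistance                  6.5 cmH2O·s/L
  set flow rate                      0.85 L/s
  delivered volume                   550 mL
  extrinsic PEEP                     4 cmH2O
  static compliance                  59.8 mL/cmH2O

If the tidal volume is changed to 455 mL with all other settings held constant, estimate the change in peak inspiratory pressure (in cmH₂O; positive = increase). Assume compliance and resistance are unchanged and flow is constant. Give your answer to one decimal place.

-1.6

PIP = Vt/C + R·V̇ + PEEP (constant-flow equation of motion).
Only the elastic term changes: ΔPIP = ΔVt / C = (455 − 550) / 59.8 = -1.589 cmH2O.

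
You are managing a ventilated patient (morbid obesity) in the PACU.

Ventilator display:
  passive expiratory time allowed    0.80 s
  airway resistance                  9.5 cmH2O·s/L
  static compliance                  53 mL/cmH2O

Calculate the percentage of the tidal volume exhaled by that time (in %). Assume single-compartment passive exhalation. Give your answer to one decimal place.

τ = R × C = 9.5 × 53 mL/cmH2O = 9.5 × 0.053 L/cmH2O = 0.5035 s.
Passive exhalation: V(t)/V₀ = e^(−t/τ) = e^(−0.80/0.5035) = 0.2042.
Fraction exhaled = 1 − 0.2042 = 0.7958 → 79.58%.

79.6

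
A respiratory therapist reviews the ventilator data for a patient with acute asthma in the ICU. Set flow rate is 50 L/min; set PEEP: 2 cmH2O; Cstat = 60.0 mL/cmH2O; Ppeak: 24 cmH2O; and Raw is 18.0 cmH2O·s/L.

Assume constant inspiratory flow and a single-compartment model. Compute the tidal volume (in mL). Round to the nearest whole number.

Flow: 50 L/min ÷ 60 = 0.8333 L/s.
Equation of motion (constant flow): PIP = Vt/C + R·V̇ + PEEP.
Vt/C = PIP − R·V̇ − PEEP = 24 − 14.999 − 2 = 7.001 cmH2O.
Vt = C × 7.001 = 60.0 × 7.001 = 420.06 mL.

420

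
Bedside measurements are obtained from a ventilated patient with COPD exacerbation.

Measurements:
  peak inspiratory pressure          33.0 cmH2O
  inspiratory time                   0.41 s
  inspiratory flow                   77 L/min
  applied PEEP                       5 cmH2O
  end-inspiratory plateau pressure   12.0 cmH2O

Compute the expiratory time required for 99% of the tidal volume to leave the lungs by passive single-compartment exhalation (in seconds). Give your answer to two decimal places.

Flow: 77 L/min ÷ 60 = 1.2833 L/s.
Vt = flow × Ti = 1.2833 L/s × 0.41 s × 1000 mL/L = 526.15 mL.
R = (PIP − Pplat)/V̇ = (33.0 − 12.0) / 1.2833 = 21.0/1.2833 = 16.364 cmH2O·s/L.
C = Vt/(Pplat − PEEP) = 526.15 / (12.0 − 5) = 526.15/7.0 = 75.164 mL/cmH2O.
τ = R × C = 16.364 × 0.07516 L/cmH2O = 1.23 s.
t = −τ·ln(1 − 0.99) = −1.23·ln(0.01) = 5.664 s.

5.66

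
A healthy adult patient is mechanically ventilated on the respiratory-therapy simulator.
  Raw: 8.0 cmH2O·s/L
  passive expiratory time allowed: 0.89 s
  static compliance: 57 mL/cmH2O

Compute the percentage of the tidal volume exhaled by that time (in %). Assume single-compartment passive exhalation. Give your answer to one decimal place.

85.8

τ = R × C = 8.0 × 57 mL/cmH2O = 8.0 × 0.057 L/cmH2O = 0.456 s.
Passive exhalation: V(t)/V₀ = e^(−t/τ) = e^(−0.89/0.456) = 0.142.
Fraction exhaled = 1 − 0.142 = 0.858 → 85.8%.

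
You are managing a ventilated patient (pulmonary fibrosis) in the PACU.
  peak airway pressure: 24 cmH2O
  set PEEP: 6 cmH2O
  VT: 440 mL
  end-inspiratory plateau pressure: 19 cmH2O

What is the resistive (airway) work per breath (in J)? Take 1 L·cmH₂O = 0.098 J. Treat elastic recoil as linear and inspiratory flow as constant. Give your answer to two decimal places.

0.22

With constant inspiratory flow the resistive pressure is constant at PIP − Pplat = 24 − 19 = 5.0 cmH2O, so resistive work = 5.0 × 0.440 = 2.2 L·cmH2O.
× 0.098 J/(L·cmH2O) → 0.2156 J.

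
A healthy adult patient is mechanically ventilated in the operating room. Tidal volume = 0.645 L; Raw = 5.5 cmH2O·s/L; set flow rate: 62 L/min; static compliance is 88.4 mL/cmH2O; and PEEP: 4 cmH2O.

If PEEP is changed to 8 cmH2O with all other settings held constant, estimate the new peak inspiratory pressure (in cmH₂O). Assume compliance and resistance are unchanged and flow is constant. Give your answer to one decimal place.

21.0

Flow: 62 L/min ÷ 60 = 1.0333 L/s.
PIP = Vt/C + R·V̇ + PEEP (constant-flow equation of motion).
Only the baseline term changes: ΔPIP = ΔPEEP = 8 − 4 = 4.0 cmH2O.
Original PIP = 645/88.4 + 5.5×1.0333 + 4 = 16.98 cmH2O; new PIP = 16.98 + (4.0) = 20.98 cmH2O.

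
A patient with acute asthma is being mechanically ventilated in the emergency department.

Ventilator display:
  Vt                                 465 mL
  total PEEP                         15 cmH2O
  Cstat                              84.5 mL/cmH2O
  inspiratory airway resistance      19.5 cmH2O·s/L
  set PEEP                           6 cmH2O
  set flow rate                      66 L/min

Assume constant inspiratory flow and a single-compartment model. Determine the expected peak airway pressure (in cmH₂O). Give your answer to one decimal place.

42.0

Flow: 66 L/min ÷ 60 = 1.1 L/s.
Total PEEP = 15 cmH2O (set 6 + intrinsic 9); this is the baseline alveolar pressure.
Equation of motion (constant flow): PIP = Vt/C + R·V̇ + PEEP.
PIP = 465/84.5 + 19.5×1.1 + 15 = 5.503 + 21.45 + 15 = 41.953 cmH2O.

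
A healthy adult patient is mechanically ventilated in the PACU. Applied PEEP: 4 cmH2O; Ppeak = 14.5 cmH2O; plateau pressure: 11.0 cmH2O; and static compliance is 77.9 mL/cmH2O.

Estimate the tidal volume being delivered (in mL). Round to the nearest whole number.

Vt = Cstat × (Pplat − PEEP) = 77.9 × (11.0 − 4) = 77.9 × 7.0 = 545.3 mL.

545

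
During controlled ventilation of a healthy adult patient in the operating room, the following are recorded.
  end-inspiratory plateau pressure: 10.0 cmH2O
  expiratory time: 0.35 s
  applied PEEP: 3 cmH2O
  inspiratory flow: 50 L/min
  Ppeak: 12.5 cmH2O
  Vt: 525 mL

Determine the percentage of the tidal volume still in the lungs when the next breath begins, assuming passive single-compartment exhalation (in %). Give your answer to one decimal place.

Flow: 50 L/min ÷ 60 = 0.8333 L/s.
R = (PIP − Pplat)/V̇ = (12.5 − 10.0) / 0.8333 = 2.5/0.8333 = 3.0 cmH2O·s/L.
C = Vt/(Pplat − PEEP) = 525.0 / (10.0 − 3) = 525.0/7.0 = 75.0 mL/cmH2O.
τ = R × C = 3.0 × 0.075 L/cmH2O = 0.225 s.
Fraction remaining at end-expiration = e^(−Te/τ) = e^(−0.35/0.225) = 0.2111 → 21.11%.

21.1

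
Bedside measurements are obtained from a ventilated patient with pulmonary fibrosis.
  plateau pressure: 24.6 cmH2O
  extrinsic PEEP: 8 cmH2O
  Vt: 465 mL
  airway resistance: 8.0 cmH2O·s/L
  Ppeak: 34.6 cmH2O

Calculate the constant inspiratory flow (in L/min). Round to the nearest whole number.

flow = (PIP − Pplat) / Raw = (34.6 − 24.6) / 8.0 = 1.25 L/s × 60 = 75.0 L/min.

75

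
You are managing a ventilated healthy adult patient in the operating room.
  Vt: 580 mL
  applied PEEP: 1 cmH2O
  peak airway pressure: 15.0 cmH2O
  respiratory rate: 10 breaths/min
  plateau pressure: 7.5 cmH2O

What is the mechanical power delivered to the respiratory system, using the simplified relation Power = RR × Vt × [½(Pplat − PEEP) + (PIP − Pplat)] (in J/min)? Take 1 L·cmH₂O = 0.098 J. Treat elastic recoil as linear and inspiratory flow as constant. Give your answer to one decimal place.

6.1

Per-breath work = Vt × [½(Pplat−PEEP) + (PIP−Pplat)] = 0.580 × [0.5×6.5 + 7.5] = 0.580 × 10.75 = 6.235 L·cmH2O.
Power = 10 × 6.235 = 62.35 L·cmH2O/min.
× 0.098 J/(L·cmH2O) → 6.11 J/min.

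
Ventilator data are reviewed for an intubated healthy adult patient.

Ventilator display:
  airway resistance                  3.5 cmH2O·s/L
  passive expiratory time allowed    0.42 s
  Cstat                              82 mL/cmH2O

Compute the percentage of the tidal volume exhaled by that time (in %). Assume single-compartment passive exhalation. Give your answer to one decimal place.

τ = R × C = 3.5 × 82 mL/cmH2O = 3.5 × 0.082 L/cmH2O = 0.287 s.
Passive exhalation: V(t)/V₀ = e^(−t/τ) = e^(−0.42/0.287) = 0.2314.
Fraction exhaled = 1 − 0.2314 = 0.7686 → 76.86%.

76.9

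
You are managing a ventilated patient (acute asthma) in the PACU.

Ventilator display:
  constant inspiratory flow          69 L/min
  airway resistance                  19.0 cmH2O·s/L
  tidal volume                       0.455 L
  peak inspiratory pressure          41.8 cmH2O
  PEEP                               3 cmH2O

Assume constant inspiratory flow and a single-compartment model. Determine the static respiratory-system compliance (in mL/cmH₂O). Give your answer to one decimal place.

26.8

Flow: 69 L/min ÷ 60 = 1.15 L/s.
Equation of motion (constant flow): PIP = Vt/C + R·V̇ + PEEP.
Vt/C = PIP − R·V̇ − PEEP = 41.8 − 19.0×1.15 − 3 = 41.8 − 21.85 − 3 = 16.95 cmH2O.
C = Vt / 16.95 = 455 / 16.95 = 26.844 mL/cmH2O.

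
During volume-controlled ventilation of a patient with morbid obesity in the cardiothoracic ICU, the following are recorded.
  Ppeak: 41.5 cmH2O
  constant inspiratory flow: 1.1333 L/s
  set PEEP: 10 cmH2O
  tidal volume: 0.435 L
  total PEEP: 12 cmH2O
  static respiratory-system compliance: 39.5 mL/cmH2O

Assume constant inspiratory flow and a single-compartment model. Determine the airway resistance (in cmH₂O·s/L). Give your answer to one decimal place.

Total PEEP = 12 cmH2O (set 10 + intrinsic 2); this is the baseline alveolar pressure.
Equation of motion (constant flow): PIP = Vt/C + R·V̇ + PEEP.
R·V̇ = PIP − Vt/C − PEEP = 41.5 − 435/39.5 − 12 = 41.5 − 11.013 − 12 = 18.487 cmH2O.
R = 18.487 / 1.1333 = 16.313 cmH2O·s/L.

16.3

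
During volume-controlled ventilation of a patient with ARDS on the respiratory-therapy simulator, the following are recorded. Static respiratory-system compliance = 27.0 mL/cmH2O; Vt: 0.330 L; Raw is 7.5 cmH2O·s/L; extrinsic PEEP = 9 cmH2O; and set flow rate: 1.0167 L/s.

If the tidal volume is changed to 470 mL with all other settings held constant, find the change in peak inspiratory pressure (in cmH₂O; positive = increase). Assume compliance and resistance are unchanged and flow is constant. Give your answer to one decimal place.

5.2

PIP = Vt/C + R·V̇ + PEEP (constant-flow equation of motion).
Only the elastic term changes: ΔPIP = ΔVt / C = (470 − 330) / 27.0 = 5.185 cmH2O.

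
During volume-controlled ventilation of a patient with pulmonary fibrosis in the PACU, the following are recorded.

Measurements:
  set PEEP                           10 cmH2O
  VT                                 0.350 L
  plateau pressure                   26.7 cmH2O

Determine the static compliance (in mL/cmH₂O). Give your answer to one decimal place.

21.0

Cstat = Vt / (Pplat − PEEP) = 350 / (26.7 − 10) = 350 / 16.7 = 20.958 mL/cmH2O.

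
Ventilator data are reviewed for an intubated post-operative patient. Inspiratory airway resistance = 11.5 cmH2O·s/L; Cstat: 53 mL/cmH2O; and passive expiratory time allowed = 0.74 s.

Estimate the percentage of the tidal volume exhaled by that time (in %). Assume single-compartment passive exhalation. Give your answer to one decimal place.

70.3

τ = R × C = 11.5 × 53 mL/cmH2O = 11.5 × 0.053 L/cmH2O = 0.6095 s.
Passive exhalation: V(t)/V₀ = e^(−t/τ) = e^(−0.74/0.6095) = 0.297.
Fraction exhaled = 1 − 0.297 = 0.703 → 70.3%.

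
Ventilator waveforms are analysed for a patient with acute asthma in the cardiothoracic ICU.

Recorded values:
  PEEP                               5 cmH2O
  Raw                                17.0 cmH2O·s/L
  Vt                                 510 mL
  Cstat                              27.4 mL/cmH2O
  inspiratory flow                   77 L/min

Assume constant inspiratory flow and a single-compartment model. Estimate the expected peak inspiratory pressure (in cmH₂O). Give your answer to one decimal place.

45.4

Flow: 77 L/min ÷ 60 = 1.2833 L/s.
Equation of motion (constant flow): PIP = Vt/C + R·V̇ + PEEP.
PIP = 510/27.4 + 17.0×1.2833 + 5 = 18.613 + 21.816 + 5 = 45.429 cmH2O.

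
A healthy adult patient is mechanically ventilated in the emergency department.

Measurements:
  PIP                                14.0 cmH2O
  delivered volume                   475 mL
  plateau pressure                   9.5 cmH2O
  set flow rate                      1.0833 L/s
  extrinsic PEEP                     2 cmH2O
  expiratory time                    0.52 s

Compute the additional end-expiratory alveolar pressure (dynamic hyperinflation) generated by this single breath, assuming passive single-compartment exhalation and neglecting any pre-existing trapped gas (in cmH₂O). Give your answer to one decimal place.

1.0

R = (PIP − Pplat)/V̇ = (14.0 − 9.5) / 1.0833 = 4.5/1.0833 = 4.154 cmH2O·s/L.
C = Vt/(Pplat − PEEP) = 475.0 / (9.5 − 2) = 475.0/7.5 = 63.333 mL/cmH2O.
τ = R × C = 4.154 × 0.06333 L/cmH2O = 0.2631 s.
Fraction remaining = e^(−Te/τ) = e^(−0.52/0.2631) = 0.1386; trapped volume = 475.0 × 0.1386 = 65.835 mL.
Additional alveolar pressure from trapping ≈ V_trapped / C = 65.835 / 63.333 = 1.04 cmH2O.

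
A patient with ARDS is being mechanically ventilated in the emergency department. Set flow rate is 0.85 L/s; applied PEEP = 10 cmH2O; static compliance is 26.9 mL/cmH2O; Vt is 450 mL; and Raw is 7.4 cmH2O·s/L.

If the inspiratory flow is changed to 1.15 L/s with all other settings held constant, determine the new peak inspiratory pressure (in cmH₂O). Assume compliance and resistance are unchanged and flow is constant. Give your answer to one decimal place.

35.2

PIP = Vt/C + R·V̇ + PEEP (constant-flow equation of motion).
Only the resistive term changes: ΔPIP = R × ΔV̇ = 7.4 × (1.15 − 0.85) = 7.4 × 0.3 = 2.22 cmH2O.
Original PIP = 450/26.9 + 7.4×0.85 + 10 = 33.019 cmH2O; new PIP = 33.019 + (2.22) = 35.239 cmH2O.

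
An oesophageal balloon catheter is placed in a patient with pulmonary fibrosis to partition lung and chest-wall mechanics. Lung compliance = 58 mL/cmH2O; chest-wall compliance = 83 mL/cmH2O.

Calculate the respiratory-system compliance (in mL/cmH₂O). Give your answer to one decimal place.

34.1

Lung and chest wall are elastances in series: 1/Crs = 1/CL + 1/Ccw.
1/Crs = 1/58 + 1/83 = 0.02929.
Crs = 34.141 mL/cmH2O.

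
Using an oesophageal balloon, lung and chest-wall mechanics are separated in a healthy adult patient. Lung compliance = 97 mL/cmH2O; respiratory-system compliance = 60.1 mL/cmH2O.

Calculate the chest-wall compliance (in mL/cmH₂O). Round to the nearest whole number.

158

1/Ccw = 1/Crs − 1/CL.
1/Ccw = 1/60.1 − 1/97 = 0.00633.
Ccw = 157.98 mL/cmH2O.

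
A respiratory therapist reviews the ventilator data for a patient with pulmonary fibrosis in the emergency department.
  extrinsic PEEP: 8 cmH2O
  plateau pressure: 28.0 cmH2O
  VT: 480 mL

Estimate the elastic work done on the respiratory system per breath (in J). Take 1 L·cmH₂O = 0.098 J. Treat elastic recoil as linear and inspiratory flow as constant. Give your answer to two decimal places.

0.47

Elastic work ≈ ½ × (Pplat − PEEP) × Vt = 0.5 × (28.0 − 8) × 0.480 L = 0.5 × 20.0 × 0.480 = 4.8 L·cmH2O.
× 0.098 J/(L·cmH2O) → 0.4704 J.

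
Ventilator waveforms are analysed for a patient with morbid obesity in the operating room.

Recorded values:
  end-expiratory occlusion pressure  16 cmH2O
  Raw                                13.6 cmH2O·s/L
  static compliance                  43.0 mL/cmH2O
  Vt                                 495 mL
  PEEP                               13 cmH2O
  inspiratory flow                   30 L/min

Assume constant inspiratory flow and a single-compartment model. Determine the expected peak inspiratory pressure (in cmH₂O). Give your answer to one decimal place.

34.3

Flow: 30 L/min ÷ 60 = 0.5 L/s.
Total PEEP = 16 cmH2O (set 13 + intrinsic 3); this is the baseline alveolar pressure.
Equation of motion (constant flow): PIP = Vt/C + R·V̇ + PEEP.
PIP = 495/43.0 + 13.6×0.5 + 16 = 11.512 + 6.8 + 16 = 34.312 cmH2O.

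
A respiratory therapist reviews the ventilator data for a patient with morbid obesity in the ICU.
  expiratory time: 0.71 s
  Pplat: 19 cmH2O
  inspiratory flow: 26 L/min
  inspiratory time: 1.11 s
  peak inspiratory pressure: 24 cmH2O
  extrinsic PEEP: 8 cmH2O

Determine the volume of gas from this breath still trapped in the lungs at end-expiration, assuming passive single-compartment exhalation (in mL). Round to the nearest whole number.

118

Flow: 26 L/min ÷ 60 = 0.4333 L/s.
Vt = flow × Ti = 0.4333 L/s × 1.11 s × 1000 mL/L = 480.96 mL.
R = (PIP − Pplat)/V̇ = (24 − 19) / 0.4333 = 5.0/0.4333 = 11.539 cmH2O·s/L.
C = Vt/(Pplat − PEEP) = 480.96 / (19 − 8) = 480.96/11.0 = 43.724 mL/cmH2O.
τ = R × C = 11.539 × 0.04372 L/cmH2O = 0.5045 s.
Fraction remaining = e^(−Te/τ) = e^(−0.71/0.5045) = 0.2448.
Trapped volume = 480.96 × 0.2448 = 117.74 mL.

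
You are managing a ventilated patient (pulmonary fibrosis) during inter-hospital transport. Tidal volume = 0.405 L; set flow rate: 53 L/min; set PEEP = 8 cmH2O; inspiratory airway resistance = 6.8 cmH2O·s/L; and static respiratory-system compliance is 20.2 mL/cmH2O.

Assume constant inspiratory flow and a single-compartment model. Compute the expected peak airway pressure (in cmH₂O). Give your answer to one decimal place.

Flow: 53 L/min ÷ 60 = 0.8833 L/s.
Equation of motion (constant flow): PIP = Vt/C + R·V̇ + PEEP.
PIP = 405/20.2 + 6.8×0.8833 + 8 = 20.05 + 6.006 + 8 = 34.056 cmH2O.

34.1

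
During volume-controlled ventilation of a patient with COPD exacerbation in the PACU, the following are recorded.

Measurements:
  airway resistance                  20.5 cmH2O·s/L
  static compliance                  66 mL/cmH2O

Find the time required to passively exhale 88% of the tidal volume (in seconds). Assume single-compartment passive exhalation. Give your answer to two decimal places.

τ = R × C = 20.5 × 66 mL/cmH2O = 20.5 × 0.066 L/cmH2O = 1.353 s.
Exhaled fraction f = 1 − e^(−t/τ) → t = −τ·ln(1 − f) = −1.353·ln(0.12) = 2.869 s.

2.87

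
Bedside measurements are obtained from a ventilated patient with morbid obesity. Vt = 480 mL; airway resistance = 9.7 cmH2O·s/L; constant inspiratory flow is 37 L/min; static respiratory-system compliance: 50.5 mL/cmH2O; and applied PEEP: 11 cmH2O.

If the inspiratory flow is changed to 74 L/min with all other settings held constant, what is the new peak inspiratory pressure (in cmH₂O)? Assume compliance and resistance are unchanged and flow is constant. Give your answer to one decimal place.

32.5

Flow: 37 L/min ÷ 60 = 0.6167 L/s.
New flow: 74 L/min ÷ 60 = 1.2333 L/s.
PIP = Vt/C + R·V̇ + PEEP (constant-flow equation of motion).
Only the resistive term changes: ΔPIP = R × ΔV̇ = 9.7 × (1.2333 − 0.6167) = 9.7 × 0.6166 = 5.981 cmH2O.
Original PIP = 480/50.5 + 9.7×0.6167 + 11 = 26.487 cmH2O; new PIP = 26.487 + (5.981) = 32.468 cmH2O.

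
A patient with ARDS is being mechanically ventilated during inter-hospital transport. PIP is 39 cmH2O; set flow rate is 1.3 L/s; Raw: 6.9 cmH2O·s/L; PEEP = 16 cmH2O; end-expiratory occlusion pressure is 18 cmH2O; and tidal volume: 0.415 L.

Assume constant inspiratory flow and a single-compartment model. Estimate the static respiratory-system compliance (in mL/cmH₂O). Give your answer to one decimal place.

34.5

Total PEEP = 18 cmH2O (set 16 + intrinsic 2); this is the baseline alveolar pressure.
Equation of motion (constant flow): PIP = Vt/C + R·V̇ + PEEP.
Vt/C = PIP − R·V̇ − PEEP = 39 − 6.9×1.3 − 18 = 39 − 8.97 − 18 = 12.03 cmH2O.
C = Vt / 12.03 = 415 / 12.03 = 34.497 mL/cmH2O.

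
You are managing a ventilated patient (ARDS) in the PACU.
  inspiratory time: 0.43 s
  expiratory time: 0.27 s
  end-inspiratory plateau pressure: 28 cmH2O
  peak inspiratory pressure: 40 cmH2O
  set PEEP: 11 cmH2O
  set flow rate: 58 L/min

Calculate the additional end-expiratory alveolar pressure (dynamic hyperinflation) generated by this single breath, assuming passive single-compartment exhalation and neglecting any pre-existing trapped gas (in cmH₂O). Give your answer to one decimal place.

7.0

Flow: 58 L/min ÷ 60 = 0.9667 L/s.
Vt = flow × Ti = 0.9667 L/s × 0.43 s × 1000 mL/L = 415.68 mL.
R = (PIP − Pplat)/V̇ = (40 − 28) / 0.9667 = 12.0/0.9667 = 12.413 cmH2O·s/L.
C = Vt/(Pplat − PEEP) = 415.68 / (28 − 11) = 415.68/17.0 = 24.452 mL/cmH2O.
τ = R × C = 12.413 × 0.02445 L/cmH2O = 0.3035 s.
Fraction remaining = e^(−Te/τ) = e^(−0.27/0.3035) = 0.4108; trapped volume = 415.68 × 0.4108 = 170.76 mL.
Additional alveolar pressure from trapping ≈ V_trapped / C = 170.76 / 24.452 = 6.983 cmH2O.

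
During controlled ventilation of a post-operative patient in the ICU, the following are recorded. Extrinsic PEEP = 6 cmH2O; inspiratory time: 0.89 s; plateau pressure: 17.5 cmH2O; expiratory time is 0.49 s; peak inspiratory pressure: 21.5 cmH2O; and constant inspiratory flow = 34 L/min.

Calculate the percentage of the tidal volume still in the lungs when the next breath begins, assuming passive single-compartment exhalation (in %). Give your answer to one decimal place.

20.5

Flow: 34 L/min ÷ 60 = 0.5667 L/s.
Vt = flow × Ti = 0.5667 L/s × 0.89 s × 1000 mL/L = 504.36 mL.
R = (PIP − Pplat)/V̇ = (21.5 − 17.5) / 0.5667 = 4.0/0.5667 = 7.058 cmH2O·s/L.
C = Vt/(Pplat − PEEP) = 504.36 / (17.5 − 6) = 504.36/11.5 = 43.857 mL/cmH2O.
τ = R × C = 7.058 × 0.04386 L/cmH2O = 0.3096 s.
Fraction remaining at end-expiration = e^(−Te/τ) = e^(−0.49/0.3096) = 0.2054 → 20.54%.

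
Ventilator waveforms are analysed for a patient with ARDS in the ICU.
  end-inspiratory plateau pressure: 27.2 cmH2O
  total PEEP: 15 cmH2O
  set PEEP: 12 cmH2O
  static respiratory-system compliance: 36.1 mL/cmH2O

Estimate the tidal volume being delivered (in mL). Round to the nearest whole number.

End-expiratory occlusion gives total PEEP = 15 cmH2O (intrinsic PEEP = 15 − 12 = 3). Use total PEEP for the elastic gradient.
Vt = Cstat × (Pplat − PEEPtotal) = 36.1 × (27.2 − 15) = 36.1 × 12.2 = 440.42 mL.

440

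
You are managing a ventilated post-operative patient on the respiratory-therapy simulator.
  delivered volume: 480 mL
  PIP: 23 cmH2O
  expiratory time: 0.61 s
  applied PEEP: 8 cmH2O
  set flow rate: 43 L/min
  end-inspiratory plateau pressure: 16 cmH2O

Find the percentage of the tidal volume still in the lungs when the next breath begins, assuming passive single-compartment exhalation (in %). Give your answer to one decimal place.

35.3

Flow: 43 L/min ÷ 60 = 0.7167 L/s.
R = (PIP − Pplat)/V̇ = (23 − 16) / 0.7167 = 7.0/0.7167 = 9.767 cmH2O·s/L.
C = Vt/(Pplat − PEEP) = 480.0 / (16 − 8) = 480.0/8.0 = 60.0 mL/cmH2O.
τ = R × C = 9.767 × 0.06 L/cmH2O = 0.586 s.
Fraction remaining at end-expiration = e^(−Te/τ) = e^(−0.61/0.586) = 0.3531 → 35.31%.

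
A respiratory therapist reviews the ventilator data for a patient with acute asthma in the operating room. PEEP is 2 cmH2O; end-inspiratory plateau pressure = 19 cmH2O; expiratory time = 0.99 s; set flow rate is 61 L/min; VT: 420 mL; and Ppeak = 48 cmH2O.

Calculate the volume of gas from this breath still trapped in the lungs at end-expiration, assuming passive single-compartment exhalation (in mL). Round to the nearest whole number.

103

Flow: 61 L/min ÷ 60 = 1.0167 L/s.
R = (PIP − Pplat)/V̇ = (48 − 19) / 1.0167 = 29.0/1.0167 = 28.524 cmH2O·s/L.
C = Vt/(Pplat − PEEP) = 420.0 / (19 − 2) = 420.0/17.0 = 24.706 mL/cmH2O.
τ = R × C = 28.524 × 0.02471 L/cmH2O = 0.7048 s.
Fraction remaining = e^(−Te/τ) = e^(−0.99/0.7048) = 0.2455.
Trapped volume = 420.0 × 0.2455 = 103.11 mL.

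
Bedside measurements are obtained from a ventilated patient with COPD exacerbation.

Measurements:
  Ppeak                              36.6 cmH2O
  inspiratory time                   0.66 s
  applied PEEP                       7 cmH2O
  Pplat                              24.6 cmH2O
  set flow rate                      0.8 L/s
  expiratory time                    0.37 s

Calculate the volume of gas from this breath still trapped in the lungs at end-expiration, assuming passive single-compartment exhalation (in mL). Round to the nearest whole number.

232

Vt = flow × Ti = 0.8 L/s × 0.66 s × 1000 mL/L = 528.0 mL.
R = (PIP − Pplat)/V̇ = (36.6 − 24.6) / 0.8 = 12.0/0.8 = 15.0 cmH2O·s/L.
C = Vt/(Pplat − PEEP) = 528.0 / (24.6 − 7) = 528.0/17.6 = 30.0 mL/cmH2O.
τ = R × C = 15.0 × 0.03 L/cmH2O = 0.45 s.
Fraction remaining = e^(−Te/τ) = e^(−0.37/0.45) = 0.4395.
Trapped volume = 528.0 × 0.4395 = 232.06 mL.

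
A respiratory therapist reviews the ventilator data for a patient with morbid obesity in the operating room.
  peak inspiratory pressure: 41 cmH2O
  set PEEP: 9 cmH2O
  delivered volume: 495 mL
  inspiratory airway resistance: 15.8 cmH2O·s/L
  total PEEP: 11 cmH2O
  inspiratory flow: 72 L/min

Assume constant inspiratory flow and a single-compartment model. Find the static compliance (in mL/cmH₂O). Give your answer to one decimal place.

44.8

Flow: 72 L/min ÷ 60 = 1.2 L/s.
Total PEEP = 11 cmH2O (set 9 + intrinsic 2); this is the baseline alveolar pressure.
Equation of motion (constant flow): PIP = Vt/C + R·V̇ + PEEP.
Vt/C = PIP − R·V̇ − PEEP = 41 − 15.8×1.2 − 11 = 41 − 18.96 − 11 = 11.04 cmH2O.
C = Vt / 11.04 = 495 / 11.04 = 44.837 mL/cmH2O.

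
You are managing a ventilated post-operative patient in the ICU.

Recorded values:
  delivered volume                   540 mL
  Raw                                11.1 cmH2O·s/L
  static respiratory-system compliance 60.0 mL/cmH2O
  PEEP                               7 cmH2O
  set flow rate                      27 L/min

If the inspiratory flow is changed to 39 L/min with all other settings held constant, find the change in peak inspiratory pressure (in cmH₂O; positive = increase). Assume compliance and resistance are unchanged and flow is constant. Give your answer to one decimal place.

Flow: 27 L/min ÷ 60 = 0.45 L/s.
New flow: 39 L/min ÷ 60 = 0.65 L/s.
PIP = Vt/C + R·V̇ + PEEP (constant-flow equation of motion).
Only the resistive term changes: ΔPIP = R × ΔV̇ = 11.1 × (0.65 − 0.45) = 11.1 × 0.2 = 2.22 cmH2O.

2.2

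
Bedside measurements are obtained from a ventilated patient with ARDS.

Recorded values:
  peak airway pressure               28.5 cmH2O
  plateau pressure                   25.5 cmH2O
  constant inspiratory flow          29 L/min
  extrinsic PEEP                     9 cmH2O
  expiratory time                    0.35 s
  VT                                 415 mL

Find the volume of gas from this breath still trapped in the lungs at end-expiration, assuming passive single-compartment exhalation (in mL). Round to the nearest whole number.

44

Flow: 29 L/min ÷ 60 = 0.4833 L/s.
R = (PIP − Pplat)/V̇ = (28.5 − 25.5) / 0.4833 = 3.0/0.4833 = 6.207 cmH2O·s/L.
C = Vt/(Pplat − PEEP) = 415.0 / (25.5 − 9) = 415.0/16.5 = 25.152 mL/cmH2O.
τ = R × C = 6.207 × 0.02515 L/cmH2O = 0.1561 s.
Fraction remaining = e^(−Te/τ) = e^(−0.35/0.1561) = 0.1062.
Trapped volume = 415.0 × 0.1062 = 44.073 mL.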